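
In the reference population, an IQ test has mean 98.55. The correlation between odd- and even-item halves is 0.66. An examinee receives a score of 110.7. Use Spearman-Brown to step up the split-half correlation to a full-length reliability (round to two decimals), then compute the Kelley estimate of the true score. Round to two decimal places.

108.27

Spearman-Brown: ρ = 2r/(1 + r) = 2(0.66)/(1 + 0.66) = 1.320/1.66 = 0.7952 → 0.80
T̂ = 0.80(110.7) + 0.20(98.55) = 88.560 + 19.7100 = 108.270 → 108.27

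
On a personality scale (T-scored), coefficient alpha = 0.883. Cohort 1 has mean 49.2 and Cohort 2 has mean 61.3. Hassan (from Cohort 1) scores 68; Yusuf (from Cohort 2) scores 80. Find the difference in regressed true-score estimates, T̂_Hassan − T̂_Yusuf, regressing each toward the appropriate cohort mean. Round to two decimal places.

T̂_Hassan = 0.883(68) + 0.117(49.2) = 65.8004
T̂_Yusuf = 0.883(80) + 0.117(61.3) = 77.8121
Difference = 65.8004 − 77.8121 = -12.0117

-12.01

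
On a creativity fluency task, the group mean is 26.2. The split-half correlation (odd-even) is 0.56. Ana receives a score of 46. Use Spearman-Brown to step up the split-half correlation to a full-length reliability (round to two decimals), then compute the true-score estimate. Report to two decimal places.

Spearman-Brown: ρ = 2r/(1 + r) = 2(0.56)/(1 + 0.56) = 1.120/1.56 = 0.7179 → 0.72
Weight the observed score by reliability and the mean by (1 − reliability): T̂ = 0.72·46 + 0.28·26.2 = 33.12 + 7.336 = 40.456.

40.46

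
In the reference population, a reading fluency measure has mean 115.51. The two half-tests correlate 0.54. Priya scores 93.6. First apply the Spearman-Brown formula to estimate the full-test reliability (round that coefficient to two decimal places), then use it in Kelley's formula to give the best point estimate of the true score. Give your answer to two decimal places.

Spearman-Brown: ρ = 2r/(1 + r) = 2(0.54)/(1 + 0.54) = 1.080/1.54 = 0.7013 → 0.70
Regress the observed score toward the mean by the unreliability: T̂ = 0.70·93.6 + 0.30·115.51 = 65.520 + 34.6530 = 100.173.

100.17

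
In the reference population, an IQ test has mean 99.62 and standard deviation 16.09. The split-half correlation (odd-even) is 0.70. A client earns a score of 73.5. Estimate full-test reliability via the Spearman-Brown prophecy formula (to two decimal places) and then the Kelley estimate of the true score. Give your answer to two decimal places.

Spearman-Brown: ρ = 2r/(1 + r) = 2(0.70)/(1 + 0.70) = 1.400/1.70 = 0.8235 → 0.82
T̂ = 0.82(73.5) + 0.18(99.62) = 60.270 + 17.9316 = 78.202 → 78.20

78.20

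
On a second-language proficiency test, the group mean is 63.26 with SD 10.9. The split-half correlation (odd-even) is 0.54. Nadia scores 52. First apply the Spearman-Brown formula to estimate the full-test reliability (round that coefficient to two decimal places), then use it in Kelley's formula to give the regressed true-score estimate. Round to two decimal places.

Spearman-Brown: ρ = 2r/(1 + r) = 2(0.54)/(1 + 0.54) = 1.080/1.54 = 0.7013 → 0.70
Regress the observed score toward the mean by the unreliability: T̂ = 0.70·52 + 0.30·63.26 = 36.40 + 18.9780 = 55.378.

55.38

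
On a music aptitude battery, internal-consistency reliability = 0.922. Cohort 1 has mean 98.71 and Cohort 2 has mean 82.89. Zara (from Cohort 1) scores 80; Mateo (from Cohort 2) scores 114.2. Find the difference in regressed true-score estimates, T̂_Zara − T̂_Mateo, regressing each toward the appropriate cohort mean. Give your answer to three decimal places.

T̂_Zara = 0.922(80) + 0.078(98.71) = 81.45938
T̂_Mateo = 0.922(114.2) + 0.078(82.89) = 111.75782
Difference = 81.45938 − 111.75782 = -30.29844

-30.298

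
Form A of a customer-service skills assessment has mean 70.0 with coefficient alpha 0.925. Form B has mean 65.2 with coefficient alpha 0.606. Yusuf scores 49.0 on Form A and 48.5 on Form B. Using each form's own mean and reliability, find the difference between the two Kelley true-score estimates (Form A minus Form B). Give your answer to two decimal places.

T̂_A = 0.925(49.0) + 0.075(70.0) = 50.5750
T̂_B = 0.606(48.5) + 0.394(65.2) = 55.0798
T̂_A − T̂_B = -4.5048

-4.50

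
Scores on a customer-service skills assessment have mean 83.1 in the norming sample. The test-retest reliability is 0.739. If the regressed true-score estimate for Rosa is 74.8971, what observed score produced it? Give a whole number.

72

T̂ = ρX + (1 − ρ)μ  ⇒  X = (T̂ − (1 − ρ)μ) / ρ
X = (74.8971 − 0.261 × 83.1) / 0.739 = (74.8971 − 21.6891) / 0.739 = 53.2080 / 0.739 = 72.00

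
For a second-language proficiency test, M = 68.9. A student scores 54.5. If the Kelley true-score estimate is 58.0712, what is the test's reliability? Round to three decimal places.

0.752

T̂ = ρX + (1 − ρ)μ  ⇒  T̂ − μ = ρ(X − μ)
ρ = (T̂ − μ)/(X − μ) = (58.0712 − 68.9) / (54.5 − 68.9) = -10.8288 / -14.4 = 0.75200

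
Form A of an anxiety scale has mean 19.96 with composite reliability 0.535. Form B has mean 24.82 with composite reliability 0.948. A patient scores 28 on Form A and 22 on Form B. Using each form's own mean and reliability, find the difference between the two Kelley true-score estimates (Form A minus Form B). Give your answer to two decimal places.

T̂_A = 0.535(28) + 0.465(19.96) = 24.2614
T̂_B = 0.948(22) + 0.052(24.82) = 22.1466
T̂_A − T̂_B = 2.1148

2.11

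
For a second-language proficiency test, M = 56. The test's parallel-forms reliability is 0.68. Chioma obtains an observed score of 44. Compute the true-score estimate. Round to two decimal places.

47.84

T̂ = 0.68(44) + 0.32(56) = 29.92 + 17.92 = 47.840 → 47.84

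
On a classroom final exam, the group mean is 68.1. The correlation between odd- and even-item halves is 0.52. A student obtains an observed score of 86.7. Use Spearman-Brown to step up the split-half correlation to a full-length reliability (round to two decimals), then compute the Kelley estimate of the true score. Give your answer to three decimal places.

Spearman-Brown: ρ = 2r/(1 + r) = 2(0.52)/(1 + 0.52) = 1.040/1.52 = 0.6842 → 0.68
Kelley's formula gives T̂ = 0.68·86.7 + 0.32·68.1 = 58.956 + 21.792 = 80.7480.

80.748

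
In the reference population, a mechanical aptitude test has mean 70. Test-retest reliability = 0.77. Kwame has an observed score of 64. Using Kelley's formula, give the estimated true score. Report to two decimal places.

T̂ = ρX + (1 − ρ)μ
  = 0.77 × 64 + 0.23 × 70
  = 49.28 + 16.10
  = 65.380
  ≈ 65.38

65.38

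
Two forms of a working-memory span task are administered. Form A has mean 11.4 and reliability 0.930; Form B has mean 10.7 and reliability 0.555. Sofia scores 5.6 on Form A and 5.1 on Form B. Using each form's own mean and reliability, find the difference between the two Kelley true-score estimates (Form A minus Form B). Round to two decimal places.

T̂_A = 0.930(5.6) + 0.070(11.4) = 6.0060
T̂_B = 0.555(5.1) + 0.445(10.7) = 7.5920
T̂_A − T̂_B = -1.5860

-1.59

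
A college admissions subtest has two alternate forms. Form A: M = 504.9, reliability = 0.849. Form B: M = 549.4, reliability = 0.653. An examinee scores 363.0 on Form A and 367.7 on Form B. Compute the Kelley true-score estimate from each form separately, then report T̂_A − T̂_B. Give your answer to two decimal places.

-46.32

T̂_A = 0.849(363.0) + 0.151(504.9) = 384.4269
T̂_B = 0.653(367.7) + 0.347(549.4) = 430.7499
T̂_A − T̂_B = -46.3230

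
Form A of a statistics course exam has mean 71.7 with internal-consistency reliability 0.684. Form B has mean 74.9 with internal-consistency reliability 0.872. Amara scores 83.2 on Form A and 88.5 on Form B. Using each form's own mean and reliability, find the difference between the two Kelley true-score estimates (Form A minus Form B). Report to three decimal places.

T̂_A = 0.684(83.2) + 0.316(71.7) = 79.56600
T̂_B = 0.872(88.5) + 0.128(74.9) = 86.75920
T̂_A − T̂_B = -7.19320

-7.193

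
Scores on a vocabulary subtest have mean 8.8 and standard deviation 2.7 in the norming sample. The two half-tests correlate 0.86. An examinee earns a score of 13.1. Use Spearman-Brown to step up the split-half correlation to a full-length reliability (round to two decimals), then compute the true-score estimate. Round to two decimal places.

12.76

Spearman-Brown: ρ = 2r/(1 + r) = 2(0.86)/(1 + 0.86) = 1.720/1.86 = 0.9247 → 0.92
Kelley's formula gives T̂ = 0.92·13.1 + 0.08·8.8 = 12.052 + 0.704 = 12.756.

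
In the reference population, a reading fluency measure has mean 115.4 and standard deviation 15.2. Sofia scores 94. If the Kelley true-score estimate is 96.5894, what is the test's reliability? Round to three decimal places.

T̂ = ρX + (1 − ρ)μ  ⇒  T̂ − μ = ρ(X − μ)
ρ = (T̂ − μ)/(X − μ) = (96.5894 − 115.4) / (94 − 115.4) = -18.8106 / -21.4 = 0.87900

0.879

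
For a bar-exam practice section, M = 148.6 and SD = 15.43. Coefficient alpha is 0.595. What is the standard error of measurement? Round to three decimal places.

9.820

SEM = SD · √(1 − ρ) = 15.43 × √0.405 = 15.43 × 0.6364 = 9.8196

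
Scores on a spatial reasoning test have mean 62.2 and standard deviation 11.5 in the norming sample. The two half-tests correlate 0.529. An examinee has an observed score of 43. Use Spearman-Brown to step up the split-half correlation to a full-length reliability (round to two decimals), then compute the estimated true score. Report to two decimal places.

48.95

Spearman-Brown: ρ = 2r/(1 + r) = 2(0.529)/(1 + 0.529) = 1.0580/1.529 = 0.6920 → 0.69
T̂ = ρX + (1 − ρ)μ
  = 0.69 × 43 + 0.31 × 62.2
  = 29.67 + 19.282
  = 48.952
  ≈ 48.95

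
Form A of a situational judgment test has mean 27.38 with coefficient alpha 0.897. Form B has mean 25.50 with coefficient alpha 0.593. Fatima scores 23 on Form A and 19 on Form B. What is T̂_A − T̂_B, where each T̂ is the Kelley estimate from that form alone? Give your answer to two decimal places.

1.81

T̂_A = 0.897(23) + 0.103(27.38) = 23.4511
T̂_B = 0.593(19) + 0.407(25.50) = 21.6455
T̂_A − T̂_B = 1.8056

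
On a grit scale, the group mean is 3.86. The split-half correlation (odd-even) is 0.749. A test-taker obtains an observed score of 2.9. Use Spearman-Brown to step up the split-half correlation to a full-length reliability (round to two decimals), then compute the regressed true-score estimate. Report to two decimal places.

3.03

Spearman-Brown: ρ = 2r/(1 + r) = 2(0.749)/(1 + 0.749) = 1.4980/1.749 = 0.8565 → 0.86
T̂ = 0.86(2.9) + 0.14(3.86) = 2.494 + 0.5404 = 3.034 → 3.03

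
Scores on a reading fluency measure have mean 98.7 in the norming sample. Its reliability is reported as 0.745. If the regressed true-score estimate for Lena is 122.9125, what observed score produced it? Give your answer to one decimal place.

T̂ = ρX + (1 − ρ)μ  ⇒  X = (T̂ − (1 − ρ)μ) / ρ
X = (122.9125 − 0.255 × 98.7) / 0.745 = (122.9125 − 25.1685) / 0.745 = 97.7440 / 0.745 = 131.200

131.2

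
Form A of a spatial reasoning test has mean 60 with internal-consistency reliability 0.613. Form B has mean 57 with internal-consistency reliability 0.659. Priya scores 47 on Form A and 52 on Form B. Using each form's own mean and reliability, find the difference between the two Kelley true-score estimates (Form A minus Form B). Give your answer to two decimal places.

T̂_A = 0.613(47) + 0.387(60) = 52.0310
T̂_B = 0.659(52) + 0.341(57) = 53.7050
T̂_A − T̂_B = -1.6740

-1.67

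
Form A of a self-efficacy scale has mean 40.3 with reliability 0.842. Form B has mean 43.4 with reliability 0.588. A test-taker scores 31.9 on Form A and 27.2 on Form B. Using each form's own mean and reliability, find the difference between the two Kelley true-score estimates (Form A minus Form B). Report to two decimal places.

-0.65

T̂_A = 0.842(31.9) + 0.158(40.3) = 33.2272
T̂_B = 0.588(27.2) + 0.412(43.4) = 33.8744
T̂_A − T̂_B = -0.6472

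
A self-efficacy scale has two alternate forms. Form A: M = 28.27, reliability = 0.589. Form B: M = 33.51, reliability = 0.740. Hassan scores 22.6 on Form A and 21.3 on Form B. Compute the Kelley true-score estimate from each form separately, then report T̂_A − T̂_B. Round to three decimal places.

T̂_A = 0.589(22.6) + 0.411(28.27) = 24.93037
T̂_B = 0.740(21.3) + 0.260(33.51) = 24.47460
T̂_A − T̂_B = 0.45577

0.456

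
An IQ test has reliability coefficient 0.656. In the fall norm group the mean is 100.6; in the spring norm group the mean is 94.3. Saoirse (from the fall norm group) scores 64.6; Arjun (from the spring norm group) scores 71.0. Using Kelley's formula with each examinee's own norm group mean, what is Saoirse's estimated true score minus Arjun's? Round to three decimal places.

-2.031

T̂_Saoirse = 0.656(64.6) + 0.344(100.6) = 76.98400
T̂_Arjun = 0.656(71.0) + 0.344(94.3) = 79.01520
Difference = 76.98400 − 79.01520 = -2.03120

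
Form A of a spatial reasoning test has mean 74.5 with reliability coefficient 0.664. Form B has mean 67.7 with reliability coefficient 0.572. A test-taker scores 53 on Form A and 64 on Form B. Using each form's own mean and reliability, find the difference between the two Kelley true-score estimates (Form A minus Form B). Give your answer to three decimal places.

T̂_A = 0.664(53) + 0.336(74.5) = 60.22400
T̂_B = 0.572(64) + 0.428(67.7) = 65.58360
T̂_A − T̂_B = -5.35960

-5.360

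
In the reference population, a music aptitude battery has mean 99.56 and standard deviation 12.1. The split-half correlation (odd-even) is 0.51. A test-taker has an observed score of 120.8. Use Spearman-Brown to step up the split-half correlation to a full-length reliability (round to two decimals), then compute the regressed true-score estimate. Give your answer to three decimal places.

114.003

Spearman-Brown: ρ = 2r/(1 + r) = 2(0.51)/(1 + 0.51) = 1.020/1.51 = 0.6755 → 0.68
T̂ = 0.68(120.8) + 0.32(99.56) = 82.144 + 31.8592 = 114.0032 → 114.003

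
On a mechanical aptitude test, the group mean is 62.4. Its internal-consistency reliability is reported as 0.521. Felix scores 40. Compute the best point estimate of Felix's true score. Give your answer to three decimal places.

50.730

T̂ = 0.521(40) + 0.479(62.4) = 20.840 + 29.8896 = 50.7296 → 50.730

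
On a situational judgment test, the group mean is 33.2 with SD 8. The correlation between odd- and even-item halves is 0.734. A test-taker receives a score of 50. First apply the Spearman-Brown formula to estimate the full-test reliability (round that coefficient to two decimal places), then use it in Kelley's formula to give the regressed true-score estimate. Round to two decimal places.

47.48

Spearman-Brown: ρ = 2r/(1 + r) = 2(0.734)/(1 + 0.734) = 1.4680/1.734 = 0.8466 → 0.85
Kelley's formula gives T̂ = 0.85·50 + 0.15·33.2 = 42.50 + 4.980 = 47.480.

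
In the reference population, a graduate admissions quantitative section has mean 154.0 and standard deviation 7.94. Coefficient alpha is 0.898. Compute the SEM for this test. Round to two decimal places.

2.54

SEM = SD · √(1 − ρ) = 7.94 × √0.102 = 7.94 × 0.3194 = 2.536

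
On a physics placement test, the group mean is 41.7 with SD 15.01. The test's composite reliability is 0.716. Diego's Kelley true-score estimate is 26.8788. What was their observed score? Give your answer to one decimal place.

21.0

T̂ = ρX + (1 − ρ)μ  ⇒  X = (T̂ − (1 − ρ)μ) / ρ
X = (26.8788 − 0.284 × 41.7) / 0.716 = (26.8788 − 11.8428) / 0.716 = 15.0360 / 0.716 = 21.000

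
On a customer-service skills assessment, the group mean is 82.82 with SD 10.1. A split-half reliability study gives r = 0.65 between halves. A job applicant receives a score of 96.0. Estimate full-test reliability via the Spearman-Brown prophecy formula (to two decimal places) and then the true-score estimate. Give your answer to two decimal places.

93.23

Spearman-Brown: ρ = 2r/(1 + r) = 2(0.65)/(1 + 0.65) = 1.300/1.65 = 0.7879 → 0.79
Kelley's formula gives T̂ = 0.79·96.0 + 0.21·82.82 = 75.840 + 17.3922 = 93.232.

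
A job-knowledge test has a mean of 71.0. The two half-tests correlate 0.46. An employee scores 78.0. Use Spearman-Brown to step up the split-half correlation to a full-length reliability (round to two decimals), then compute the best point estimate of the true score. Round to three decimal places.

75.410

Spearman-Brown: ρ = 2r/(1 + r) = 2(0.46)/(1 + 0.46) = 0.920/1.46 = 0.6301 → 0.63
Kelley's formula gives T̂ = 0.63·78.0 + 0.37·71.0 = 49.140 + 26.270 = 75.4100.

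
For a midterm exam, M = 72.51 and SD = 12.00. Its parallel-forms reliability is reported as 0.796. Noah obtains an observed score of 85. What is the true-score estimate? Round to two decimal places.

82.45

T̂ = 0.796(85) + 0.204(72.51) = 67.660 + 14.79204 = 82.452 → 82.45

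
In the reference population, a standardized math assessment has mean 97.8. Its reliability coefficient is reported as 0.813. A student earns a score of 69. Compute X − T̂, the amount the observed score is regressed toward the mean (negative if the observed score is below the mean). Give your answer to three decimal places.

-5.386

T̂ = ρX + (1 − ρ)μ
  = 0.813 × 69 + 0.187 × 97.8
  = 56.097 + 18.2886
  = 74.38560
  ≈ 74.3856
X − T̂ = 69 − 74.3856 = -5.3856 → -5.386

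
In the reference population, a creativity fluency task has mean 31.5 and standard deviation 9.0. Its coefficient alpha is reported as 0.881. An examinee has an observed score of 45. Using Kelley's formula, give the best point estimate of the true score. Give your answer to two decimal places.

43.39

Weight the observed score by reliability and the mean by (1 − reliability): T̂ = 0.881·45 + 0.119·31.5 = 39.645 + 3.7485 = 43.394.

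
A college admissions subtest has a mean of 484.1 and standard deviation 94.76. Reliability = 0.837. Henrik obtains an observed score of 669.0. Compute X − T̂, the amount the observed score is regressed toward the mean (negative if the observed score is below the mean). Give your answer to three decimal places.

Weight the observed score by reliability and the mean by (1 − reliability): T̂ = 0.837·669.0 + 0.163·484.1 = 559.9530 + 78.9083 = 638.86130.
X − T̂ = 669.0 − 638.8613 = 30.1387 → 30.139

30.139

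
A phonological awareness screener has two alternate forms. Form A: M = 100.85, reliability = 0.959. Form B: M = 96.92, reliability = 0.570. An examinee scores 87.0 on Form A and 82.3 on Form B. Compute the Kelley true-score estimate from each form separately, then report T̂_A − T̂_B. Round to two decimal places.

T̂_A = 0.959(87.0) + 0.041(100.85) = 87.5678
T̂_B = 0.570(82.3) + 0.430(96.92) = 88.5866
T̂_A − T̂_B = -1.0188

-1.02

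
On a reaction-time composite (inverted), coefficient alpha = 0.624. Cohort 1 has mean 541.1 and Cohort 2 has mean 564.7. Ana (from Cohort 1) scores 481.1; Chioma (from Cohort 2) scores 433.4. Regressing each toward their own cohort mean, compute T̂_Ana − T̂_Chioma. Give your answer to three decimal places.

20.891

T̂_Ana = 0.624(481.1) + 0.376(541.1) = 503.66000
T̂_Chioma = 0.624(433.4) + 0.376(564.7) = 482.76880
Difference = 503.66000 − 482.76880 = 20.89120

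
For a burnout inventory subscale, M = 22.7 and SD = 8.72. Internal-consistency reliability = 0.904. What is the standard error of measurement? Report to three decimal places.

SEM = SD · √(1 − ρ) = 8.72 × √0.096 = 8.72 × 0.3098 = 2.7018

2.702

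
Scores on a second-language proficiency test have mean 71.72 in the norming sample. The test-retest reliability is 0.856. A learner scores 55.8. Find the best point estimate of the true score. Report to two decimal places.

Weight the observed score by reliability and the mean by (1 − reliability): T̂ = 0.856·55.8 + 0.144·71.72 = 47.7648 + 10.32768 = 58.092.

58.09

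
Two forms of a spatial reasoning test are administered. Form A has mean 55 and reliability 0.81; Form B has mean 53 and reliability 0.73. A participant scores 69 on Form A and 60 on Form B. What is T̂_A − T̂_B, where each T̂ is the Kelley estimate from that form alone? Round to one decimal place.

T̂_A = 0.81(69) + 0.19(55) = 66.340
T̂_B = 0.73(60) + 0.27(53) = 58.110
T̂_A − T̂_B = 8.230

8.2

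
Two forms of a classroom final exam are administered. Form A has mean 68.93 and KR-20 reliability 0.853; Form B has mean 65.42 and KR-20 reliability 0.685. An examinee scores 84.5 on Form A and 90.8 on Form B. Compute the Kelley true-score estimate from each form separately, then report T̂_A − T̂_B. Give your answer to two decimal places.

T̂_A = 0.853(84.5) + 0.147(68.93) = 82.2112
T̂_B = 0.685(90.8) + 0.315(65.42) = 82.8053
T̂_A − T̂_B = -0.5941

-0.59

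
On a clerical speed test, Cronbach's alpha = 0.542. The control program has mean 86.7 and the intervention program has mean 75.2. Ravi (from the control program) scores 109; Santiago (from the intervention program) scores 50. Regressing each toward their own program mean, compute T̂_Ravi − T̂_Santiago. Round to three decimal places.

37.245

T̂_Ravi = 0.542(109) + 0.458(86.7) = 98.78660
T̂_Santiago = 0.542(50) + 0.458(75.2) = 61.54160
Difference = 98.78660 − 61.54160 = 37.24500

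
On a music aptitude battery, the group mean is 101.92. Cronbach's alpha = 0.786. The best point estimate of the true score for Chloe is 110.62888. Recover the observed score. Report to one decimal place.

113.0

T̂ = ρX + (1 − ρ)μ  ⇒  X = (T̂ − (1 − ρ)μ) / ρ
X = (110.62888 − 0.214 × 101.92) / 0.786 = (110.62888 − 21.81088) / 0.786 = 88.81800 / 0.786 = 113.000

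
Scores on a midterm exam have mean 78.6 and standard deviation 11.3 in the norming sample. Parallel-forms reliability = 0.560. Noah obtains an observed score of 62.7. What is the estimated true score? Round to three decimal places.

69.696

T̂ = ρX + (1 − ρ)μ
  = 0.560 × 62.7 + 0.440 × 78.6
  = 35.1120 + 34.5840
  = 69.6960
  ≈ 69.696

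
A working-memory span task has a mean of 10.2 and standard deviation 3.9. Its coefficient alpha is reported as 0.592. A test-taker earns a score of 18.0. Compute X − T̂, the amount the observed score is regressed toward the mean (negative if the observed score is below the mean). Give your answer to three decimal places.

3.182

Weight the observed score by reliability and the mean by (1 − reliability): T̂ = 0.592·18.0 + 0.408·10.2 = 10.6560 + 4.1616 = 14.81760.
X − T̂ = 18.0 − 14.8176 = 3.1824 → 3.182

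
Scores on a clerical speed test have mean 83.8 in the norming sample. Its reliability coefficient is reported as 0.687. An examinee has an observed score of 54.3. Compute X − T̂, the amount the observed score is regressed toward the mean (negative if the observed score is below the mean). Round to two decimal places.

T̂ = 0.687(54.3) + 0.313(83.8) = 37.3041 + 26.2294 = 63.5335 → 63.533
X − T̂ = 54.3 − 63.533 = -9.233 → -9.23

-9.23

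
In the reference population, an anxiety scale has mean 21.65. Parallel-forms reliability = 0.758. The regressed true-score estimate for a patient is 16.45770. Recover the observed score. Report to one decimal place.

14.8

T̂ = ρX + (1 − ρ)μ  ⇒  X = (T̂ − (1 − ρ)μ) / ρ
X = (16.45770 − 0.242 × 21.65) / 0.758 = (16.45770 − 5.23930) / 0.758 = 11.21840 / 0.758 = 14.800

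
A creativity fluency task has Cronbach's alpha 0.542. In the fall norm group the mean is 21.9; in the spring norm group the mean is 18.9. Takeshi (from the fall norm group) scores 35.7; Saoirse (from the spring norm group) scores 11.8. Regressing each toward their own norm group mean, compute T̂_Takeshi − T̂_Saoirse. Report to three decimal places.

T̂_Takeshi = 0.542(35.7) + 0.458(21.9) = 29.37960
T̂_Saoirse = 0.542(11.8) + 0.458(18.9) = 15.05180
Difference = 29.37960 − 15.05180 = 14.32780

14.328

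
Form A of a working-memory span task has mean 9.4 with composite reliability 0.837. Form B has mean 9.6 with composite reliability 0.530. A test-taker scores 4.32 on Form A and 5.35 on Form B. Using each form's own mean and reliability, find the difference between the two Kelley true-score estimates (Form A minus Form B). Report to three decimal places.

-2.199

T̂_A = 0.837(4.32) + 0.163(9.4) = 5.14804
T̂_B = 0.530(5.35) + 0.470(9.6) = 7.34750
T̂_A − T̂_B = -2.19946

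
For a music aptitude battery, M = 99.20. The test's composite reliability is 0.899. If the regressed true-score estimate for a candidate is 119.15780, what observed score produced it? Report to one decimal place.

T̂ = ρX + (1 − ρ)μ  ⇒  X = (T̂ − (1 − ρ)μ) / ρ
X = (119.15780 − 0.101 × 99.20) / 0.899 = (119.15780 − 10.01920) / 0.899 = 109.13860 / 0.899 = 121.400

121.4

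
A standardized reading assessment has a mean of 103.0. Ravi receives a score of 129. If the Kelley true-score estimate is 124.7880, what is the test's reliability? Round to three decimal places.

T̂ = ρX + (1 − ρ)μ  ⇒  T̂ − μ = ρ(X − μ)
ρ = (T̂ − μ)/(X − μ) = (124.7880 − 103.0) / (129 − 103.0) = 21.7880 / 26.0 = 0.83800

0.838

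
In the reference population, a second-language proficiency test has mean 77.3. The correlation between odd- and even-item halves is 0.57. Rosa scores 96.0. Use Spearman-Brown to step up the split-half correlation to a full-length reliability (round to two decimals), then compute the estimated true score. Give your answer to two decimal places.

Spearman-Brown: ρ = 2r/(1 + r) = 2(0.57)/(1 + 0.57) = 1.140/1.57 = 0.7261 → 0.73
Regress the observed score toward the mean by the unreliability: T̂ = 0.73·96.0 + 0.27·77.3 = 70.080 + 20.871 = 90.951.

90.95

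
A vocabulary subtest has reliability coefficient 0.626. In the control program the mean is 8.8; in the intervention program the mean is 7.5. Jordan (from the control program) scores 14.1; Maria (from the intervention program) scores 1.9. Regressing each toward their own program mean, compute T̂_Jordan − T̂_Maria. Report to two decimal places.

T̂_Jordan = 0.626(14.1) + 0.374(8.8) = 12.1178
T̂_Maria = 0.626(1.9) + 0.374(7.5) = 3.9944
Difference = 12.1178 − 3.9944 = 8.1234

8.12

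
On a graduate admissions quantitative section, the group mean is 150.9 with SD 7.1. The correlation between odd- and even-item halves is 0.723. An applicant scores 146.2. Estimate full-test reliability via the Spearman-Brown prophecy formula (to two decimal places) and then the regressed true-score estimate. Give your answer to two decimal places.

Spearman-Brown: ρ = 2r/(1 + r) = 2(0.723)/(1 + 0.723) = 1.4460/1.723 = 0.8392 → 0.84
T̂ = 0.84(146.2) + 0.16(150.9) = 122.808 + 24.144 = 146.952 → 146.95

146.95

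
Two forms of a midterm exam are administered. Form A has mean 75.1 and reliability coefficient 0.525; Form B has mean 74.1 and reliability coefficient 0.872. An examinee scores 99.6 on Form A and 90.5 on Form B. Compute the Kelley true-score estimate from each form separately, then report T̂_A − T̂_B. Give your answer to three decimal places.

-0.438

T̂_A = 0.525(99.6) + 0.475(75.1) = 87.96250
T̂_B = 0.872(90.5) + 0.128(74.1) = 88.40080
T̂_A − T̂_B = -0.43830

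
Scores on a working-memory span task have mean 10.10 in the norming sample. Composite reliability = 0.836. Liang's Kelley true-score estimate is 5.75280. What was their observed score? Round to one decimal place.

T̂ = ρX + (1 − ρ)μ  ⇒  X = (T̂ − (1 − ρ)μ) / ρ
X = (5.75280 − 0.164 × 10.10) / 0.836 = (5.75280 − 1.65640) / 0.836 = 4.09640 / 0.836 = 4.900

4.9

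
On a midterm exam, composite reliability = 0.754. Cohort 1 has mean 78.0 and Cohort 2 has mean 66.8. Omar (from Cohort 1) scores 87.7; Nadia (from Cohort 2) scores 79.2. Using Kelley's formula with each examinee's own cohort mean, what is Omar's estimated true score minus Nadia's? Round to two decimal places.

9.16

T̂_Omar = 0.754(87.7) + 0.246(78.0) = 85.3138
T̂_Nadia = 0.754(79.2) + 0.246(66.8) = 76.1496
Difference = 85.3138 − 76.1496 = 9.1642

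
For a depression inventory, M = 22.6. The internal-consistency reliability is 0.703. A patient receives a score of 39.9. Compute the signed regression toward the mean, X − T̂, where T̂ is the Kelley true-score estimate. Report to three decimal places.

5.138

T̂ = ρX + (1 − ρ)μ
  = 0.703 × 39.9 + 0.297 × 22.6
  = 28.0497 + 6.7122
  = 34.76190
  ≈ 34.7619
X − T̂ = 39.9 − 34.7619 = 5.1381 → 5.138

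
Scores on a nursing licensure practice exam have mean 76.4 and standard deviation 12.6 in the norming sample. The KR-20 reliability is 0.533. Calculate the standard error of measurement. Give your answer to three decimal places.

8.611

SEM = SD · √(1 − ρ) = 12.6 × √0.467 = 12.6 × 0.6834 = 8.6105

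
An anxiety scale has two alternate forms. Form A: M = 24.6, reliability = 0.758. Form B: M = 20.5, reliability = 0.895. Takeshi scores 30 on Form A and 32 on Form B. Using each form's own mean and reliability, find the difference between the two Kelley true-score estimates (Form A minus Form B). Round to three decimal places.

T̂_A = 0.758(30) + 0.242(24.6) = 28.69320
T̂_B = 0.895(32) + 0.105(20.5) = 30.79250
T̂_A − T̂_B = -2.09930

-2.099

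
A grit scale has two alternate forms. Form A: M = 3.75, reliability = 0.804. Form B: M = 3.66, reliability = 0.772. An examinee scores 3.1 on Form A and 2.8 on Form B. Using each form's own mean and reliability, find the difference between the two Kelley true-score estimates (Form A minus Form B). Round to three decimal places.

0.231

T̂_A = 0.804(3.1) + 0.196(3.75) = 3.22740
T̂_B = 0.772(2.8) + 0.228(3.66) = 2.99608
T̂_A − T̂_B = 0.23132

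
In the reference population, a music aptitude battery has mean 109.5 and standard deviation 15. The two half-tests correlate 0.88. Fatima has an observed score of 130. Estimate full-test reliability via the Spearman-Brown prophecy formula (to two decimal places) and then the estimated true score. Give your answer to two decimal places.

128.77

Spearman-Brown: ρ = 2r/(1 + r) = 2(0.88)/(1 + 0.88) = 1.760/1.88 = 0.9362 → 0.94
T̂ = ρX + (1 − ρ)μ
  = 0.94 × 130 + 0.06 × 109.5
  = 122.20 + 6.570
  = 128.770
  ≈ 128.77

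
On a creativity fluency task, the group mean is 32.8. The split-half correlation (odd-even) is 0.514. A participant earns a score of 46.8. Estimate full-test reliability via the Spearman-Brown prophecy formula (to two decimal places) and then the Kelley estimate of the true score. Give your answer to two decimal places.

Spearman-Brown: ρ = 2r/(1 + r) = 2(0.514)/(1 + 0.514) = 1.0280/1.514 = 0.6790 → 0.68
T̂ = ρX + (1 − ρ)μ
  = 0.68 × 46.8 + 0.32 × 32.8
  = 31.824 + 10.496
  = 42.320
  ≈ 42.32

42.32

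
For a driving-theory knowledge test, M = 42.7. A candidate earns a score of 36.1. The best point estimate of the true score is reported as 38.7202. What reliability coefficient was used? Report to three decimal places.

T̂ = ρX + (1 − ρ)μ  ⇒  T̂ − μ = ρ(X − μ)
ρ = (T̂ − μ)/(X − μ) = (38.7202 − 42.7) / (36.1 − 42.7) = -3.9798 / -6.6 = 0.60300

0.603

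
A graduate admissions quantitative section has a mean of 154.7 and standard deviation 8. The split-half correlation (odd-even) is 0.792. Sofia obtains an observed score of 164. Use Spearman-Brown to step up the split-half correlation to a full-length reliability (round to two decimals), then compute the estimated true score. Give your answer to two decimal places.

162.88

Spearman-Brown: ρ = 2r/(1 + r) = 2(0.792)/(1 + 0.792) = 1.5840/1.792 = 0.8839 → 0.88
T̂ = ρX + (1 − ρ)μ
  = 0.88 × 164 + 0.12 × 154.7
  = 144.32 + 18.564
  = 162.884
  ≈ 162.88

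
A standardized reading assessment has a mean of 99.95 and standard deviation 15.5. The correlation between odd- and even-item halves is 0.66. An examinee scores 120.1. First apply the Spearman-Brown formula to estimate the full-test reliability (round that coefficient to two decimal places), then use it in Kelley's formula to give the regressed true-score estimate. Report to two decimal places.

116.07

Spearman-Brown: ρ = 2r/(1 + r) = 2(0.66)/(1 + 0.66) = 1.320/1.66 = 0.7952 → 0.80
Weight the observed score by reliability and the mean by (1 − reliability): T̂ = 0.80·120.1 + 0.20·99.95 = 96.080 + 19.9900 = 116.070.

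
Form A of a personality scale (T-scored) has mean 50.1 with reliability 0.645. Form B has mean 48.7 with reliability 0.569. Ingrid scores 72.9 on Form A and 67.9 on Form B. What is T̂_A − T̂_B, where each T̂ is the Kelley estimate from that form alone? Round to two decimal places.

T̂_A = 0.645(72.9) + 0.355(50.1) = 64.8060
T̂_B = 0.569(67.9) + 0.431(48.7) = 59.6248
T̂_A − T̂_B = 5.1812

5.18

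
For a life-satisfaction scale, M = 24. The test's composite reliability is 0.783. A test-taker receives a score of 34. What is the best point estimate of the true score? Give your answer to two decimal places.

Kelley's formula gives T̂ = 0.783·34 + 0.217·24 = 26.622 + 5.208 = 31.830.

31.83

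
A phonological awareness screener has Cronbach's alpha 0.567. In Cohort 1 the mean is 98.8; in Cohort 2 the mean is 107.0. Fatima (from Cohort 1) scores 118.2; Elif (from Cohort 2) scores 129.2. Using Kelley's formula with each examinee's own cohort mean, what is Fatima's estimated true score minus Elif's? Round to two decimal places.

-9.79

T̂_Fatima = 0.567(118.2) + 0.433(98.8) = 109.7998
T̂_Elif = 0.567(129.2) + 0.433(107.0) = 119.5874
Difference = 109.7998 − 119.5874 = -9.7876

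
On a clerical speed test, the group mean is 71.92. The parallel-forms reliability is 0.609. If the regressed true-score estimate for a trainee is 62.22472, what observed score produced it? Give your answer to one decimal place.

T̂ = ρX + (1 − ρ)μ  ⇒  X = (T̂ − (1 − ρ)μ) / ρ
X = (62.22472 − 0.391 × 71.92) / 0.609 = (62.22472 − 28.12072) / 0.609 = 34.10400 / 0.609 = 56.000

56.0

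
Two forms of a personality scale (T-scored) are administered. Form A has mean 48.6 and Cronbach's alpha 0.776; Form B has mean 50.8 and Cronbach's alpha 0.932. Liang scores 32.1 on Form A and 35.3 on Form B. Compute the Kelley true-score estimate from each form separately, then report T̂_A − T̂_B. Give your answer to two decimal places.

-0.56

T̂_A = 0.776(32.1) + 0.224(48.6) = 35.7960
T̂_B = 0.932(35.3) + 0.068(50.8) = 36.3540
T̂_A − T̂_B = -0.5580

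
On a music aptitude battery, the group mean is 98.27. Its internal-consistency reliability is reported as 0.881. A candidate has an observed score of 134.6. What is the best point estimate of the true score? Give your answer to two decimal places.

130.28

T̂ = ρX + (1 − ρ)μ
  = 0.881 × 134.6 + 0.119 × 98.27
  = 118.5826 + 11.69413
  = 130.277
  ≈ 130.28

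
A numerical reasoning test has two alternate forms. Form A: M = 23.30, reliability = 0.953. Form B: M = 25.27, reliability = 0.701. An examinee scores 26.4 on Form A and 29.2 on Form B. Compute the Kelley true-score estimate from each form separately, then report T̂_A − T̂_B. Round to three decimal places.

-1.771

T̂_A = 0.953(26.4) + 0.047(23.30) = 26.25430
T̂_B = 0.701(29.2) + 0.299(25.27) = 28.02493
T̂_A − T̂_B = -1.77063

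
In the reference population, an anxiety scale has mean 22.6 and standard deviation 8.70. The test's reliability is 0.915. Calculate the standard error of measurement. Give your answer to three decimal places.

SEM = SD · √(1 − ρ) = 8.70 × √0.085 = 8.70 × 0.2915 = 2.5365

2.536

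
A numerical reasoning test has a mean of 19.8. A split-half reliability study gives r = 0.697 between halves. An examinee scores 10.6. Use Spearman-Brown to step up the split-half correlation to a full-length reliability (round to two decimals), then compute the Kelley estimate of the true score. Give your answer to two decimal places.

Spearman-Brown: ρ = 2r/(1 + r) = 2(0.697)/(1 + 0.697) = 1.3940/1.697 = 0.8214 → 0.82
T̂ = 0.82(10.6) + 0.18(19.8) = 8.692 + 3.564 = 12.256 → 12.26

12.26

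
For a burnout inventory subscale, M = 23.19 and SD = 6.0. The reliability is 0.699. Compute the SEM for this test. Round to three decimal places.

SEM = SD · √(1 − ρ) = 6.0 × √0.301 = 6.0 × 0.5486 = 3.2918

3.292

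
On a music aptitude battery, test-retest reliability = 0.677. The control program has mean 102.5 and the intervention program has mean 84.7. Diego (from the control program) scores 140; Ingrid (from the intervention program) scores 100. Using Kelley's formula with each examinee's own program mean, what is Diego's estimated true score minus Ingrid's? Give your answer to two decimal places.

T̂_Diego = 0.677(140) + 0.323(102.5) = 127.8875
T̂_Ingrid = 0.677(100) + 0.323(84.7) = 95.0581
Difference = 127.8875 − 95.0581 = 32.8294

32.83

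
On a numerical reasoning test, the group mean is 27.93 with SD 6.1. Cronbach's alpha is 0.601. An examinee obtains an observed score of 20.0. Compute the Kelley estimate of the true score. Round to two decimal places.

T̂ = ρX + (1 − ρ)μ
  = 0.601 × 20.0 + 0.399 × 27.93
  = 12.0200 + 11.14407
  = 23.164
  ≈ 23.16

23.16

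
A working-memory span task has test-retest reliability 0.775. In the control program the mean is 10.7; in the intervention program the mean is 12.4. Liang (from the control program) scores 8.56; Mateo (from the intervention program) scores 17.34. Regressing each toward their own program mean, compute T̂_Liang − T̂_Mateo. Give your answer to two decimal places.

T̂_Liang = 0.775(8.56) + 0.225(10.7) = 9.0415
T̂_Mateo = 0.775(17.34) + 0.225(12.4) = 16.2285
Difference = 9.0415 − 16.2285 = -7.1870

-7.19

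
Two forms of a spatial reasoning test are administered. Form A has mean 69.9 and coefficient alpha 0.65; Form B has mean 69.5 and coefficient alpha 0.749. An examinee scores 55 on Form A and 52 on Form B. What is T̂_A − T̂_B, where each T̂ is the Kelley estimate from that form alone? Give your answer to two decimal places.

T̂_A = 0.65(55) + 0.35(69.9) = 60.2150
T̂_B = 0.749(52) + 0.251(69.5) = 56.3925
T̂_A − T̂_B = 3.8225

3.82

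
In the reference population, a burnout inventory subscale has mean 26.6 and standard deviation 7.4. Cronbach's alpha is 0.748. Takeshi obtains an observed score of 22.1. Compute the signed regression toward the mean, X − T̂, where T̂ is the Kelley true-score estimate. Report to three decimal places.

-1.134

T̂ = 0.748(22.1) + 0.252(26.6) = 16.5308 + 6.7032 = 23.23400 → 23.2340
X − T̂ = 22.1 − 23.2340 = -1.1340 → -1.134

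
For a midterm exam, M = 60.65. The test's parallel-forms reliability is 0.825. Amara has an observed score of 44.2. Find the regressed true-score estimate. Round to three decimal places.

47.079

Kelley's formula gives T̂ = 0.825·44.2 + 0.175·60.65 = 36.4650 + 10.61375 = 47.0787.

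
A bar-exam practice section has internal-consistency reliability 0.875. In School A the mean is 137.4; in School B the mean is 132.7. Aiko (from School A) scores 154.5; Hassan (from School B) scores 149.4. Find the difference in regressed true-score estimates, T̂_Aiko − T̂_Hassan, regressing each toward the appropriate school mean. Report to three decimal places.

T̂_Aiko = 0.875(154.5) + 0.125(137.4) = 152.36250
T̂_Hassan = 0.875(149.4) + 0.125(132.7) = 147.31250
Difference = 152.36250 − 147.31250 = 5.05000

5.050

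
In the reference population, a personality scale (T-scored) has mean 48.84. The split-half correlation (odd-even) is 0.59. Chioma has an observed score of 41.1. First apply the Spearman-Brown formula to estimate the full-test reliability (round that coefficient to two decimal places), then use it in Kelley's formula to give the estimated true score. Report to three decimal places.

43.112

Spearman-Brown: ρ = 2r/(1 + r) = 2(0.59)/(1 + 0.59) = 1.180/1.59 = 0.7421 → 0.74
T̂ = ρX + (1 − ρ)μ
  = 0.74 × 41.1 + 0.26 × 48.84
  = 30.414 + 12.6984
  = 43.1124
  ≈ 43.112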